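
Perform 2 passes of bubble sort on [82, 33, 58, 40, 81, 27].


Initial: [82, 33, 58, 40, 81, 27]
Pass 1: [33, 58, 40, 81, 27, 82] (5 swaps)
Pass 2: [33, 40, 58, 27, 81, 82] (2 swaps)

After 2 passes: [33, 40, 58, 27, 81, 82]


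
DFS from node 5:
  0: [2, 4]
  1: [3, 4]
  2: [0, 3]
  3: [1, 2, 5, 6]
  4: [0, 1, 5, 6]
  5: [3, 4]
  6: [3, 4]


Visit 5, push [4, 3]
Visit 3, push [6, 2, 1]
Visit 1, push [4]
Visit 4, push [6, 0]
Visit 0, push [2]
Visit 2, push []
Visit 6, push []

DFS order: [5, 3, 1, 4, 0, 2, 6]


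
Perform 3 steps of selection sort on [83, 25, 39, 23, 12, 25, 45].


Initial: [83, 25, 39, 23, 12, 25, 45]
Step 1: min=12 at 4
  Swap: [12, 25, 39, 23, 83, 25, 45]
Step 2: min=23 at 3
  Swap: [12, 23, 39, 25, 83, 25, 45]
Step 3: min=25 at 3
  Swap: [12, 23, 25, 39, 83, 25, 45]

After 3 steps: [12, 23, 25, 39, 83, 25, 45]


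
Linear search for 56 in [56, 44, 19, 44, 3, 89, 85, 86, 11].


i=0: 56==56 found!

Found at 0, 1 comps


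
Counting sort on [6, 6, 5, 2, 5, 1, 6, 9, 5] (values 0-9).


Input: [6, 6, 5, 2, 5, 1, 6, 9, 5]
Counts: [0, 1, 1, 0, 0, 3, 3, 0, 0, 1]

Sorted: [1, 2, 5, 5, 5, 6, 6, 6, 9]


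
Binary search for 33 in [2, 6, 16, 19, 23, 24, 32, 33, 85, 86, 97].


Step 1: lo=0, hi=10, mid=5, val=24
Step 2: lo=6, hi=10, mid=8, val=85
Step 3: lo=6, hi=7, mid=6, val=32
Step 4: lo=7, hi=7, mid=7, val=33

Found at index 7


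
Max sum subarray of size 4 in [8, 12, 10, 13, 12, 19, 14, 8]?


[0:4]: 43
[1:5]: 47
[2:6]: 54
[3:7]: 58
[4:8]: 53

Max: 58 at [3:7]


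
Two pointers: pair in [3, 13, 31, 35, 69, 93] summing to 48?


lo=0(3)+hi=5(93)=96
lo=0(3)+hi=4(69)=72
lo=0(3)+hi=3(35)=38
lo=1(13)+hi=3(35)=48

Yes: 13+35=48


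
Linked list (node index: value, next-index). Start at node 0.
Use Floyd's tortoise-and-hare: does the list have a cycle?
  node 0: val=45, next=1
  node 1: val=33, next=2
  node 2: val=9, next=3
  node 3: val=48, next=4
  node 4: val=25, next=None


Floyd's tortoise (slow, +1) and hare (fast, +2):
  init: slow=0, fast=0
  step 1: slow=1, fast=2
  step 2: slow=2, fast=4
  step 3: fast -> None, no cycle

Cycle: no


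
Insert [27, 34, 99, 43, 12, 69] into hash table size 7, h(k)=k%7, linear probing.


Insert 27: h=6 -> slot 6
Insert 34: h=6, 1 probes -> slot 0
Insert 99: h=1 -> slot 1
Insert 43: h=1, 1 probes -> slot 2
Insert 12: h=5 -> slot 5
Insert 69: h=6, 4 probes -> slot 3

Table: [34, 99, 43, 69, None, 12, 27]


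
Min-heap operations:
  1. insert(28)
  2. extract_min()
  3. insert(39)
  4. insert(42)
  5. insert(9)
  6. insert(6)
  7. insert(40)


insert(28) -> [28]
extract_min()->28, []
insert(39) -> [39]
insert(42) -> [39, 42]
insert(9) -> [9, 42, 39]
insert(6) -> [6, 9, 39, 42]
insert(40) -> [6, 9, 39, 42, 40]

Final heap: [6, 9, 39, 42, 40]


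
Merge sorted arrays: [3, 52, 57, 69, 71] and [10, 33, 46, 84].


Take 3 from A
Take 10 from B
Take 33 from B
Take 46 from B
Take 52 from A
Take 57 from A
Take 69 from A
Take 71 from A

Merged: [3, 10, 33, 46, 52, 57, 69, 71, 84]


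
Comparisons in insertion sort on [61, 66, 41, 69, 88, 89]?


Algorithm: insertion sort
Input: [61, 66, 41, 69, 88, 89]
Sorted: [41, 61, 66, 69, 88, 89]

6


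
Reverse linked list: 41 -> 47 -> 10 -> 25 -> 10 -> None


Step 1: curr=41, set curr.next=prev(None) | reversed so far: 41
Step 2: curr=47, set curr.next=prev(41) | reversed so far: 47 -> 41
Step 3: curr=10, set curr.next=prev(47) | reversed so far: 10 -> 47 -> 41
Step 4: curr=25, set curr.next=prev(10) | reversed so far: 25 -> 10 -> 47 -> 41
Step 5: curr=10, set curr.next=prev(25) | reversed so far: 10 -> 25 -> 10 -> 47 -> 41

10 -> 25 -> 10 -> 47 -> 41 -> None


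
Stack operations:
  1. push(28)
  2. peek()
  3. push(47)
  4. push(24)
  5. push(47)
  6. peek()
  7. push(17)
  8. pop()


push(28) -> [28]
peek()->28
push(47) -> [28, 47]
push(24) -> [28, 47, 24]
push(47) -> [28, 47, 24, 47]
peek()->47
push(17) -> [28, 47, 24, 47, 17]
pop()->17, [28, 47, 24, 47]

Final stack: [28, 47, 24, 47]


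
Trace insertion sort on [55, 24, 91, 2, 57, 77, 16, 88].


Initial: [55, 24, 91, 2, 57, 77, 16, 88]
Insert 24: [24, 55, 91, 2, 57, 77, 16, 88]
Insert 91: [24, 55, 91, 2, 57, 77, 16, 88]
Insert 2: [2, 24, 55, 91, 57, 77, 16, 88]
Insert 57: [2, 24, 55, 57, 91, 77, 16, 88]
Insert 77: [2, 24, 55, 57, 77, 91, 16, 88]
Insert 16: [2, 16, 24, 55, 57, 77, 91, 88]
Insert 88: [2, 16, 24, 55, 57, 77, 88, 91]

Sorted: [2, 16, 24, 55, 57, 77, 88, 91]


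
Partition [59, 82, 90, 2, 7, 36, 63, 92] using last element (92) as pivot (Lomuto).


Pivot: 92
  59 <= 92: advance i (no swap)
  82 <= 92: advance i (no swap)
  90 <= 92: advance i (no swap)
  2 <= 92: advance i (no swap)
  7 <= 92: advance i (no swap)
  36 <= 92: advance i (no swap)
  63 <= 92: advance i (no swap)
Place pivot at 7: [59, 82, 90, 2, 7, 36, 63, 92]

Partitioned: [59, 82, 90, 2, 7, 36, 63, 92]


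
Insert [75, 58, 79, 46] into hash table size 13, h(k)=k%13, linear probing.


Insert 75: h=10 -> slot 10
Insert 58: h=6 -> slot 6
Insert 79: h=1 -> slot 1
Insert 46: h=7 -> slot 7

Table: [None, 79, None, None, None, None, 58, 46, None, None, 75, None, None]


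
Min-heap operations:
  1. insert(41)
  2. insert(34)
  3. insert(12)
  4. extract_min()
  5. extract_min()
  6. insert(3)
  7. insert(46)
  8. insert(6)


insert(41) -> [41]
insert(34) -> [34, 41]
insert(12) -> [12, 41, 34]
extract_min()->12, [34, 41]
extract_min()->34, [41]
insert(3) -> [3, 41]
insert(46) -> [3, 41, 46]
insert(6) -> [3, 6, 46, 41]

Final heap: [3, 6, 46, 41]


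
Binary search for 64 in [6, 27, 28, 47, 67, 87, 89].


Step 1: lo=0, hi=6, mid=3, val=47
Step 2: lo=4, hi=6, mid=5, val=87
Step 3: lo=4, hi=4, mid=4, val=67

Not found


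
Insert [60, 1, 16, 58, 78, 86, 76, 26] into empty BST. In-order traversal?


Insert 60: root
Insert 1: L from 60
Insert 16: L from 60 -> R from 1
Insert 58: L from 60 -> R from 1 -> R from 16
Insert 78: R from 60
Insert 86: R from 60 -> R from 78
Insert 76: R from 60 -> L from 78
Insert 26: L from 60 -> R from 1 -> R from 16 -> L from 58

In-order: [1, 16, 26, 58, 60, 76, 78, 86]


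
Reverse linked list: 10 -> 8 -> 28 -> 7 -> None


Step 1: curr=10, set curr.next=prev(None) | reversed so far: 10
Step 2: curr=8, set curr.next=prev(10) | reversed so far: 8 -> 10
Step 3: curr=28, set curr.next=prev(8) | reversed so far: 28 -> 8 -> 10
Step 4: curr=7, set curr.next=prev(28) | reversed so far: 7 -> 28 -> 8 -> 10

7 -> 28 -> 8 -> 10 -> None


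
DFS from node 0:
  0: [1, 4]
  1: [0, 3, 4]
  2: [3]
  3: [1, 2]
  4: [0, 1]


Visit 0, push [4, 1]
Visit 1, push [4, 3]
Visit 3, push [2]
Visit 2, push []
Visit 4, push []

DFS order: [0, 1, 3, 2, 4]


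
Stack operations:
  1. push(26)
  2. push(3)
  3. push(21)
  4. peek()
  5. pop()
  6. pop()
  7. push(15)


push(26) -> [26]
push(3) -> [26, 3]
push(21) -> [26, 3, 21]
peek()->21
pop()->21, [26, 3]
pop()->3, [26]
push(15) -> [26, 15]

Final stack: [26, 15]


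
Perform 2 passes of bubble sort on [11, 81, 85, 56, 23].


Initial: [11, 81, 85, 56, 23]
Pass 1: [11, 81, 56, 23, 85] (2 swaps)
Pass 2: [11, 56, 23, 81, 85] (2 swaps)

After 2 passes: [11, 56, 23, 81, 85]


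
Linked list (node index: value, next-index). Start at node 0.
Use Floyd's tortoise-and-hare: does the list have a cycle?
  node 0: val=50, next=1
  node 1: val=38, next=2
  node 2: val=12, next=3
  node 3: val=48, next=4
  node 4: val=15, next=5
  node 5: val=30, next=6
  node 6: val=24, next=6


Floyd's tortoise (slow, +1) and hare (fast, +2):
  init: slow=0, fast=0
  step 1: slow=1, fast=2
  step 2: slow=2, fast=4
  step 3: slow=3, fast=6
  step 4: slow=4, fast=6
  step 5: slow=5, fast=6
  step 6: slow=6, fast=6
  slow == fast at node 6: cycle detected

Cycle: yes


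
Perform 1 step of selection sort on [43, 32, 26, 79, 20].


Initial: [43, 32, 26, 79, 20]
Step 1: min=20 at 4
  Swap: [20, 32, 26, 79, 43]

After 1 step: [20, 32, 26, 79, 43]


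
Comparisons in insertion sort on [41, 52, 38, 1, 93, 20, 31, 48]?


Algorithm: insertion sort
Input: [41, 52, 38, 1, 93, 20, 31, 48]
Sorted: [1, 20, 31, 38, 41, 48, 52, 93]

20


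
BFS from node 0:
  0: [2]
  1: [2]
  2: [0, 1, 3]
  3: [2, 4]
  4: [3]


Visit 0, enqueue [2]
Visit 2, enqueue [1, 3]
Visit 1, enqueue []
Visit 3, enqueue [4]
Visit 4, enqueue []

BFS order: [0, 2, 1, 3, 4]


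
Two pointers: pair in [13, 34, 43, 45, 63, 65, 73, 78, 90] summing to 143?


lo=0(13)+hi=8(90)=103
lo=1(34)+hi=8(90)=124
lo=2(43)+hi=8(90)=133
lo=3(45)+hi=8(90)=135
lo=4(63)+hi=8(90)=153
lo=4(63)+hi=7(78)=141
lo=5(65)+hi=7(78)=143

Yes: 65+78=143


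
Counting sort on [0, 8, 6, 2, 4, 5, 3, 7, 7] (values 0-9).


Input: [0, 8, 6, 2, 4, 5, 3, 7, 7]
Counts: [1, 0, 1, 1, 1, 1, 1, 2, 1, 0]

Sorted: [0, 2, 3, 4, 5, 6, 7, 7, 8]


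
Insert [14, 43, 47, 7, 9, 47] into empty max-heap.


Insert 14: [14]
Insert 43: [43, 14]
Insert 47: [47, 14, 43]
Insert 7: [47, 14, 43, 7]
Insert 9: [47, 14, 43, 7, 9]
Insert 47: [47, 14, 47, 7, 9, 43]

Final heap: [47, 14, 47, 7, 9, 43]


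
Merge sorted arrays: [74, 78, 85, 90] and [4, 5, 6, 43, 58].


Take 4 from B
Take 5 from B
Take 6 from B
Take 43 from B
Take 58 from B

Merged: [4, 5, 6, 43, 58, 74, 78, 85, 90]


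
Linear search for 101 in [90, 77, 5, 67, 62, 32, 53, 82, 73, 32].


i=0: 90!=101
i=1: 77!=101
i=2: 5!=101
i=3: 67!=101
i=4: 62!=101
i=5: 32!=101
i=6: 53!=101
i=7: 82!=101
i=8: 73!=101
i=9: 32!=101

Not found, 10 comps


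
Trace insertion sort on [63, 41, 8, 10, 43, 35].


Initial: [63, 41, 8, 10, 43, 35]
Insert 41: [41, 63, 8, 10, 43, 35]
Insert 8: [8, 41, 63, 10, 43, 35]
Insert 10: [8, 10, 41, 63, 43, 35]
Insert 43: [8, 10, 41, 43, 63, 35]
Insert 35: [8, 10, 35, 41, 43, 63]

Sorted: [8, 10, 35, 41, 43, 63]


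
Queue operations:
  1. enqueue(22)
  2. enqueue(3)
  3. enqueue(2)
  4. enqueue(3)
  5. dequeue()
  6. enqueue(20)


enqueue(22) -> [22]
enqueue(3) -> [22, 3]
enqueue(2) -> [22, 3, 2]
enqueue(3) -> [22, 3, 2, 3]
dequeue()->22, [3, 2, 3]
enqueue(20) -> [3, 2, 3, 20]

Final queue: [3, 2, 3, 20]


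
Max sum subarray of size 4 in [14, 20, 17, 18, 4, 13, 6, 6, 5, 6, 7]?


[0:4]: 69
[1:5]: 59
[2:6]: 52
[3:7]: 41
[4:8]: 29
[5:9]: 30
[6:10]: 23
[7:11]: 24

Max: 69 at [0:4]


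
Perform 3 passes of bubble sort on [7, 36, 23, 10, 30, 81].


Initial: [7, 36, 23, 10, 30, 81]
Pass 1: [7, 23, 10, 30, 36, 81] (3 swaps)
Pass 2: [7, 10, 23, 30, 36, 81] (1 swaps)
Pass 3: [7, 10, 23, 30, 36, 81] (0 swaps)

After 3 passes: [7, 10, 23, 30, 36, 81]


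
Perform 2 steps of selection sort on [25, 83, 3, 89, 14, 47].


Initial: [25, 83, 3, 89, 14, 47]
Step 1: min=3 at 2
  Swap: [3, 83, 25, 89, 14, 47]
Step 2: min=14 at 4
  Swap: [3, 14, 25, 89, 83, 47]

After 2 steps: [3, 14, 25, 89, 83, 47]


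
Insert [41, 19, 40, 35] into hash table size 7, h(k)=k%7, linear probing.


Insert 41: h=6 -> slot 6
Insert 19: h=5 -> slot 5
Insert 40: h=5, 2 probes -> slot 0
Insert 35: h=0, 1 probes -> slot 1

Table: [40, 35, None, None, None, 19, 41]


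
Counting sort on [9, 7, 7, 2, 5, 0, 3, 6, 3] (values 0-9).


Input: [9, 7, 7, 2, 5, 0, 3, 6, 3]
Counts: [1, 0, 1, 2, 0, 1, 1, 2, 0, 1]

Sorted: [0, 2, 3, 3, 5, 6, 7, 7, 9]


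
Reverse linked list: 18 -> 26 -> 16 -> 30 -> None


Step 1: curr=18, set curr.next=prev(None) | reversed so far: 18
Step 2: curr=26, set curr.next=prev(18) | reversed so far: 26 -> 18
Step 3: curr=16, set curr.next=prev(26) | reversed so far: 16 -> 26 -> 18
Step 4: curr=30, set curr.next=prev(16) | reversed so far: 30 -> 16 -> 26 -> 18

30 -> 16 -> 26 -> 18 -> None


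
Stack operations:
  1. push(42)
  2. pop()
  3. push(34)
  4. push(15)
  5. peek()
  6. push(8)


push(42) -> [42]
pop()->42, []
push(34) -> [34]
push(15) -> [34, 15]
peek()->15
push(8) -> [34, 15, 8]

Final stack: [34, 15, 8]


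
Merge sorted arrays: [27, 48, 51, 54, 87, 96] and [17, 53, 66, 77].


Take 17 from B
Take 27 from A
Take 48 from A
Take 51 from A
Take 53 from B
Take 54 from A
Take 66 from B
Take 77 from B

Merged: [17, 27, 48, 51, 53, 54, 66, 77, 87, 96]


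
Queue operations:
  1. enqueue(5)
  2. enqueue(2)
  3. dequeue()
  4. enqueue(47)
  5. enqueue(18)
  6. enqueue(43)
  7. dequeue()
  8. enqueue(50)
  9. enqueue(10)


enqueue(5) -> [5]
enqueue(2) -> [5, 2]
dequeue()->5, [2]
enqueue(47) -> [2, 47]
enqueue(18) -> [2, 47, 18]
enqueue(43) -> [2, 47, 18, 43]
dequeue()->2, [47, 18, 43]
enqueue(50) -> [47, 18, 43, 50]
enqueue(10) -> [47, 18, 43, 50, 10]

Final queue: [47, 18, 43, 50, 10]


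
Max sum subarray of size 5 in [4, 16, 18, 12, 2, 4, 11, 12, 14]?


[0:5]: 52
[1:6]: 52
[2:7]: 47
[3:8]: 41
[4:9]: 43

Max: 52 at [0:5]


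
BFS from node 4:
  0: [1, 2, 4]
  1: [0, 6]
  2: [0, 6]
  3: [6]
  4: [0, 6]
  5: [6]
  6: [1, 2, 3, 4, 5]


Visit 4, enqueue [0, 6]
Visit 0, enqueue [1, 2]
Visit 6, enqueue [3, 5]
Visit 1, enqueue []
Visit 2, enqueue []
Visit 3, enqueue []
Visit 5, enqueue []

BFS order: [4, 0, 6, 1, 2, 3, 5]


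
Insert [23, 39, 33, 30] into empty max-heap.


Insert 23: [23]
Insert 39: [39, 23]
Insert 33: [39, 23, 33]
Insert 30: [39, 30, 33, 23]

Final heap: [39, 30, 33, 23]


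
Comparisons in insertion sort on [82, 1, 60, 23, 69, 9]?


Algorithm: insertion sort
Input: [82, 1, 60, 23, 69, 9]
Sorted: [1, 9, 23, 60, 69, 82]

13


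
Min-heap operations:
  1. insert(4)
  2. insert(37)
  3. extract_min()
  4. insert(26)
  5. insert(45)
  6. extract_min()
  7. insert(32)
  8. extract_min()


insert(4) -> [4]
insert(37) -> [4, 37]
extract_min()->4, [37]
insert(26) -> [26, 37]
insert(45) -> [26, 37, 45]
extract_min()->26, [37, 45]
insert(32) -> [32, 45, 37]
extract_min()->32, [37, 45]

Final heap: [37, 45]


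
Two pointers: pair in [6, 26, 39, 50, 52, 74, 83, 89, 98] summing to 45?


lo=0(6)+hi=8(98)=104
lo=0(6)+hi=7(89)=95
lo=0(6)+hi=6(83)=89
lo=0(6)+hi=5(74)=80
lo=0(6)+hi=4(52)=58
lo=0(6)+hi=3(50)=56
lo=0(6)+hi=2(39)=45

Yes: 6+39=45


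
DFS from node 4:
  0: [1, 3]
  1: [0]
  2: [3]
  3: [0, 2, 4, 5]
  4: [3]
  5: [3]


Visit 4, push [3]
Visit 3, push [5, 2, 0]
Visit 0, push [1]
Visit 1, push []
Visit 2, push []
Visit 5, push []

DFS order: [4, 3, 0, 1, 2, 5]


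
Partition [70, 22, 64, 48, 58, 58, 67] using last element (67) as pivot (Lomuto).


Pivot: 67
  22 <= 67: swap -> [22, 70, 64, 48, 58, 58, 67]
  64 <= 67: swap -> [22, 64, 70, 48, 58, 58, 67]
  48 <= 67: swap -> [22, 64, 48, 70, 58, 58, 67]
  58 <= 67: swap -> [22, 64, 48, 58, 70, 58, 67]
  58 <= 67: swap -> [22, 64, 48, 58, 58, 70, 67]
Place pivot at 5: [22, 64, 48, 58, 58, 67, 70]

Partitioned: [22, 64, 48, 58, 58, 67, 70]


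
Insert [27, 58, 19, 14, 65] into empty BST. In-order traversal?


Insert 27: root
Insert 58: R from 27
Insert 19: L from 27
Insert 14: L from 27 -> L from 19
Insert 65: R from 27 -> R from 58

In-order: [14, 19, 27, 58, 65]


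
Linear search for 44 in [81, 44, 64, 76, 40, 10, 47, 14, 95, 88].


i=0: 81!=44
i=1: 44==44 found!

Found at 1, 2 comps


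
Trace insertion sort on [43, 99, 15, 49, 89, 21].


Initial: [43, 99, 15, 49, 89, 21]
Insert 99: [43, 99, 15, 49, 89, 21]
Insert 15: [15, 43, 99, 49, 89, 21]
Insert 49: [15, 43, 49, 99, 89, 21]
Insert 89: [15, 43, 49, 89, 99, 21]
Insert 21: [15, 21, 43, 49, 89, 99]

Sorted: [15, 21, 43, 49, 89, 99]


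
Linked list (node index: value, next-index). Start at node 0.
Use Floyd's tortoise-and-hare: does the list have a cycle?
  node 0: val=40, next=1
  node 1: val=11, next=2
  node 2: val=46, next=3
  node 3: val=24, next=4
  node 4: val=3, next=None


Floyd's tortoise (slow, +1) and hare (fast, +2):
  init: slow=0, fast=0
  step 1: slow=1, fast=2
  step 2: slow=2, fast=4
  step 3: fast -> None, no cycle

Cycle: no


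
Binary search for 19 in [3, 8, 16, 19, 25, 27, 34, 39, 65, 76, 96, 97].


Step 1: lo=0, hi=11, mid=5, val=27
Step 2: lo=0, hi=4, mid=2, val=16
Step 3: lo=3, hi=4, mid=3, val=19

Found at index 3


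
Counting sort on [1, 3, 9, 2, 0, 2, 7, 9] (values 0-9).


Input: [1, 3, 9, 2, 0, 2, 7, 9]
Counts: [1, 1, 2, 1, 0, 0, 0, 1, 0, 2]

Sorted: [0, 1, 2, 2, 3, 7, 9, 9]


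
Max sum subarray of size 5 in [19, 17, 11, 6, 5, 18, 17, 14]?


[0:5]: 58
[1:6]: 57
[2:7]: 57
[3:8]: 60

Max: 60 at [3:8]


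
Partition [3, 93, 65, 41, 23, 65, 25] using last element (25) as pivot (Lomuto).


Pivot: 25
  3 <= 25: advance i (no swap)
  23 <= 25: swap -> [3, 23, 65, 41, 93, 65, 25]
Place pivot at 2: [3, 23, 25, 41, 93, 65, 65]

Partitioned: [3, 23, 25, 41, 93, 65, 65]


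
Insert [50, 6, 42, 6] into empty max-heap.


Insert 50: [50]
Insert 6: [50, 6]
Insert 42: [50, 6, 42]
Insert 6: [50, 6, 42, 6]

Final heap: [50, 6, 42, 6]


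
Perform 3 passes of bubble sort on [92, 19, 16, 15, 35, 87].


Initial: [92, 19, 16, 15, 35, 87]
Pass 1: [19, 16, 15, 35, 87, 92] (5 swaps)
Pass 2: [16, 15, 19, 35, 87, 92] (2 swaps)
Pass 3: [15, 16, 19, 35, 87, 92] (1 swaps)

After 3 passes: [15, 16, 19, 35, 87, 92]


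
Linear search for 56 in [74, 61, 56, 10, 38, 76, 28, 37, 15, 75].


i=0: 74!=56
i=1: 61!=56
i=2: 56==56 found!

Found at 2, 3 comps


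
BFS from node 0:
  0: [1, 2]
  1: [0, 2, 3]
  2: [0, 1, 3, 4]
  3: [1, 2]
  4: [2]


Visit 0, enqueue [1, 2]
Visit 1, enqueue [3]
Visit 2, enqueue [4]
Visit 3, enqueue []
Visit 4, enqueue []

BFS order: [0, 1, 2, 3, 4]


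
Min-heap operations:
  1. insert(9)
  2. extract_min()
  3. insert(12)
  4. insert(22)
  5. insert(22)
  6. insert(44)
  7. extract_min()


insert(9) -> [9]
extract_min()->9, []
insert(12) -> [12]
insert(22) -> [12, 22]
insert(22) -> [12, 22, 22]
insert(44) -> [12, 22, 22, 44]
extract_min()->12, [22, 22, 44]

Final heap: [22, 22, 44]


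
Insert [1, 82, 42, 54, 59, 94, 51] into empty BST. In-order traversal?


Insert 1: root
Insert 82: R from 1
Insert 42: R from 1 -> L from 82
Insert 54: R from 1 -> L from 82 -> R from 42
Insert 59: R from 1 -> L from 82 -> R from 42 -> R from 54
Insert 94: R from 1 -> R from 82
Insert 51: R from 1 -> L from 82 -> R from 42 -> L from 54

In-order: [1, 42, 51, 54, 59, 82, 94]


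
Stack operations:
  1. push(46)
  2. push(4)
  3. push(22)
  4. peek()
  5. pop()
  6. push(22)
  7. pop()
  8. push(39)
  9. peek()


push(46) -> [46]
push(4) -> [46, 4]
push(22) -> [46, 4, 22]
peek()->22
pop()->22, [46, 4]
push(22) -> [46, 4, 22]
pop()->22, [46, 4]
push(39) -> [46, 4, 39]
peek()->39

Final stack: [46, 4, 39]


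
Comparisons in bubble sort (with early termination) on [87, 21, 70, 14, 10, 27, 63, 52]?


Algorithm: bubble sort (with early termination)
Input: [87, 21, 70, 14, 10, 27, 63, 52]
Sorted: [10, 14, 21, 27, 52, 63, 70, 87]

25


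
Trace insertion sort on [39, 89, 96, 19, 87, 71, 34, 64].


Initial: [39, 89, 96, 19, 87, 71, 34, 64]
Insert 89: [39, 89, 96, 19, 87, 71, 34, 64]
Insert 96: [39, 89, 96, 19, 87, 71, 34, 64]
Insert 19: [19, 39, 89, 96, 87, 71, 34, 64]
Insert 87: [19, 39, 87, 89, 96, 71, 34, 64]
Insert 71: [19, 39, 71, 87, 89, 96, 34, 64]
Insert 34: [19, 34, 39, 71, 87, 89, 96, 64]
Insert 64: [19, 34, 39, 64, 71, 87, 89, 96]

Sorted: [19, 34, 39, 64, 71, 87, 89, 96]


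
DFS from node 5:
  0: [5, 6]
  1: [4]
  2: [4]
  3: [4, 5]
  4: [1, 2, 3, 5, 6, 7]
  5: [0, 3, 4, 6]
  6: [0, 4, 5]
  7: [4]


Visit 5, push [6, 4, 3, 0]
Visit 0, push [6]
Visit 6, push [4]
Visit 4, push [7, 3, 2, 1]
Visit 1, push []
Visit 2, push []
Visit 3, push []
Visit 7, push []

DFS order: [5, 0, 6, 4, 1, 2, 3, 7]


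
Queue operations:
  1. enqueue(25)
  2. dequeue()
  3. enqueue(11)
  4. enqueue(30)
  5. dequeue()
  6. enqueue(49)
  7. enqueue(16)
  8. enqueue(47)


enqueue(25) -> [25]
dequeue()->25, []
enqueue(11) -> [11]
enqueue(30) -> [11, 30]
dequeue()->11, [30]
enqueue(49) -> [30, 49]
enqueue(16) -> [30, 49, 16]
enqueue(47) -> [30, 49, 16, 47]

Final queue: [30, 49, 16, 47]


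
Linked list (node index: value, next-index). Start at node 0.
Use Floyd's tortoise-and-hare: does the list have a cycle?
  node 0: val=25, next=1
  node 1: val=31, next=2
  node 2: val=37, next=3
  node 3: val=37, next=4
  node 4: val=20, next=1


Floyd's tortoise (slow, +1) and hare (fast, +2):
  init: slow=0, fast=0
  step 1: slow=1, fast=2
  step 2: slow=2, fast=4
  step 3: slow=3, fast=2
  step 4: slow=4, fast=4
  slow == fast at node 4: cycle detected

Cycle: yes


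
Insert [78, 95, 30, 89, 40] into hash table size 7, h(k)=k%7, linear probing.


Insert 78: h=1 -> slot 1
Insert 95: h=4 -> slot 4
Insert 30: h=2 -> slot 2
Insert 89: h=5 -> slot 5
Insert 40: h=5, 1 probes -> slot 6

Table: [None, 78, 30, None, 95, 89, 40]


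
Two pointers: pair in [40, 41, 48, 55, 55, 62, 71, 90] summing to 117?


lo=0(40)+hi=7(90)=130
lo=0(40)+hi=6(71)=111
lo=1(41)+hi=6(71)=112
lo=2(48)+hi=6(71)=119
lo=2(48)+hi=5(62)=110
lo=3(55)+hi=5(62)=117

Yes: 55+62=117


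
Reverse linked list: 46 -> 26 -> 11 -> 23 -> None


Step 1: curr=46, set curr.next=prev(None) | reversed so far: 46
Step 2: curr=26, set curr.next=prev(46) | reversed so far: 26 -> 46
Step 3: curr=11, set curr.next=prev(26) | reversed so far: 11 -> 26 -> 46
Step 4: curr=23, set curr.next=prev(11) | reversed so far: 23 -> 11 -> 26 -> 46

23 -> 11 -> 26 -> 46 -> None


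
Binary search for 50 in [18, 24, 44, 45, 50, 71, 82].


Step 1: lo=0, hi=6, mid=3, val=45
Step 2: lo=4, hi=6, mid=5, val=71
Step 3: lo=4, hi=4, mid=4, val=50

Found at index 4


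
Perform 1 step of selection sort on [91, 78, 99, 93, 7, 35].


Initial: [91, 78, 99, 93, 7, 35]
Step 1: min=7 at 4
  Swap: [7, 78, 99, 93, 91, 35]

After 1 step: [7, 78, 99, 93, 91, 35]


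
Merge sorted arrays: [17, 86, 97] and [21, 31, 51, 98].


Take 17 from A
Take 21 from B
Take 31 from B
Take 51 from B
Take 86 from A
Take 97 from A

Merged: [17, 21, 31, 51, 86, 97, 98]


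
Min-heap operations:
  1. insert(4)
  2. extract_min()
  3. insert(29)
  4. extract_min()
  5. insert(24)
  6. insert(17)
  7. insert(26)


insert(4) -> [4]
extract_min()->4, []
insert(29) -> [29]
extract_min()->29, []
insert(24) -> [24]
insert(17) -> [17, 24]
insert(26) -> [17, 24, 26]

Final heap: [17, 24, 26]


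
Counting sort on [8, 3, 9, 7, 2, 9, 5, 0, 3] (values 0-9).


Input: [8, 3, 9, 7, 2, 9, 5, 0, 3]
Counts: [1, 0, 1, 2, 0, 1, 0, 1, 1, 2]

Sorted: [0, 2, 3, 3, 5, 7, 8, 9, 9]


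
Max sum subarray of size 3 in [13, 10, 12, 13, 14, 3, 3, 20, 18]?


[0:3]: 35
[1:4]: 35
[2:5]: 39
[3:6]: 30
[4:7]: 20
[5:8]: 26
[6:9]: 41

Max: 41 at [6:9]


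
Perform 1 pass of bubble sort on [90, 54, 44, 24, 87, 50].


Initial: [90, 54, 44, 24, 87, 50]
Pass 1: [54, 44, 24, 87, 50, 90] (5 swaps)

After 1 pass: [54, 44, 24, 87, 50, 90]


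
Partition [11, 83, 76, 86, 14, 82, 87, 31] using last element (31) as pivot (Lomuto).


Pivot: 31
  11 <= 31: advance i (no swap)
  14 <= 31: swap -> [11, 14, 76, 86, 83, 82, 87, 31]
Place pivot at 2: [11, 14, 31, 86, 83, 82, 87, 76]

Partitioned: [11, 14, 31, 86, 83, 82, 87, 76]


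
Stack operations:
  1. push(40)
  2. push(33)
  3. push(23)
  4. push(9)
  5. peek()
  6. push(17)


push(40) -> [40]
push(33) -> [40, 33]
push(23) -> [40, 33, 23]
push(9) -> [40, 33, 23, 9]
peek()->9
push(17) -> [40, 33, 23, 9, 17]

Final stack: [40, 33, 23, 9, 17]


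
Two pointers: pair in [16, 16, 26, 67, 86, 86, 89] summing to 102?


lo=0(16)+hi=6(89)=105
lo=0(16)+hi=5(86)=102

Yes: 16+86=102


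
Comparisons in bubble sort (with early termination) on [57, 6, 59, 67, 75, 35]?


Algorithm: bubble sort (with early termination)
Input: [57, 6, 59, 67, 75, 35]
Sorted: [6, 35, 57, 59, 67, 75]

15


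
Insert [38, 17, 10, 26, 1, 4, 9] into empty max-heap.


Insert 38: [38]
Insert 17: [38, 17]
Insert 10: [38, 17, 10]
Insert 26: [38, 26, 10, 17]
Insert 1: [38, 26, 10, 17, 1]
Insert 4: [38, 26, 10, 17, 1, 4]
Insert 9: [38, 26, 10, 17, 1, 4, 9]

Final heap: [38, 26, 10, 17, 1, 4, 9]


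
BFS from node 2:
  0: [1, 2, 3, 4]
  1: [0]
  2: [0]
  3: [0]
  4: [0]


Visit 2, enqueue [0]
Visit 0, enqueue [1, 3, 4]
Visit 1, enqueue []
Visit 3, enqueue []
Visit 4, enqueue []

BFS order: [2, 0, 1, 3, 4]


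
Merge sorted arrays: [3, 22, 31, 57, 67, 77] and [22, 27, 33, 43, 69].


Take 3 from A
Take 22 from A
Take 22 from B
Take 27 from B
Take 31 from A
Take 33 from B
Take 43 from B
Take 57 from A
Take 67 from A
Take 69 from B

Merged: [3, 22, 22, 27, 31, 33, 43, 57, 67, 69, 77]


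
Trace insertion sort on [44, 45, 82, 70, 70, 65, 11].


Initial: [44, 45, 82, 70, 70, 65, 11]
Insert 45: [44, 45, 82, 70, 70, 65, 11]
Insert 82: [44, 45, 82, 70, 70, 65, 11]
Insert 70: [44, 45, 70, 82, 70, 65, 11]
Insert 70: [44, 45, 70, 70, 82, 65, 11]
Insert 65: [44, 45, 65, 70, 70, 82, 11]
Insert 11: [11, 44, 45, 65, 70, 70, 82]

Sorted: [11, 44, 45, 65, 70, 70, 82]


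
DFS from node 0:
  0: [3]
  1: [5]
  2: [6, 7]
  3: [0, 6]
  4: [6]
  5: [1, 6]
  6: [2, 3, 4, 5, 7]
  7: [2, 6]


Visit 0, push [3]
Visit 3, push [6]
Visit 6, push [7, 5, 4, 2]
Visit 2, push [7]
Visit 7, push []
Visit 4, push []
Visit 5, push [1]
Visit 1, push []

DFS order: [0, 3, 6, 2, 7, 4, 5, 1]


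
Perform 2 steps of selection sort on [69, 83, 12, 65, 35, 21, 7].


Initial: [69, 83, 12, 65, 35, 21, 7]
Step 1: min=7 at 6
  Swap: [7, 83, 12, 65, 35, 21, 69]
Step 2: min=12 at 2
  Swap: [7, 12, 83, 65, 35, 21, 69]

After 2 steps: [7, 12, 83, 65, 35, 21, 69]


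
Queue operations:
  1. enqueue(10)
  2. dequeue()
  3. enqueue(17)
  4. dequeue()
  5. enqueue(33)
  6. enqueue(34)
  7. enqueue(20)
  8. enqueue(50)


enqueue(10) -> [10]
dequeue()->10, []
enqueue(17) -> [17]
dequeue()->17, []
enqueue(33) -> [33]
enqueue(34) -> [33, 34]
enqueue(20) -> [33, 34, 20]
enqueue(50) -> [33, 34, 20, 50]

Final queue: [33, 34, 20, 50]


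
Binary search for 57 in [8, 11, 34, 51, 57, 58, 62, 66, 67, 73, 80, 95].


Step 1: lo=0, hi=11, mid=5, val=58
Step 2: lo=0, hi=4, mid=2, val=34
Step 3: lo=3, hi=4, mid=3, val=51
Step 4: lo=4, hi=4, mid=4, val=57

Found at index 4


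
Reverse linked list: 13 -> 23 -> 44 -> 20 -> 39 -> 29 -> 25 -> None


Step 1: curr=13, set curr.next=prev(None) | reversed so far: 13
Step 2: curr=23, set curr.next=prev(13) | reversed so far: 23 -> 13
Step 3: curr=44, set curr.next=prev(23) | reversed so far: 44 -> 23 -> 13
Step 4: curr=20, set curr.next=prev(44) | reversed so far: 20 -> 44 -> 23 -> 13
Step 5: curr=39, set curr.next=prev(20) | reversed so far: 39 -> 20 -> 44 -> 23 -> 13
Step 6: curr=29, set curr.next=prev(39) | reversed so far: 29 -> 39 -> 20 -> 44 -> 23 -> 13
Step 7: curr=25, set curr.next=prev(29) | reversed so far: 25 -> 29 -> 39 -> 20 -> 44 -> 23 -> 13

25 -> 29 -> 39 -> 20 -> 44 -> 23 -> 13 -> None


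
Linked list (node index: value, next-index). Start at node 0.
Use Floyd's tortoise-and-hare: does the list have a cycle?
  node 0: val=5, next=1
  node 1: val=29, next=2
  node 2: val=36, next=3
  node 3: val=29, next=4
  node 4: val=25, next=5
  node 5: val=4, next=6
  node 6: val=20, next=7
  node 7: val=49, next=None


Floyd's tortoise (slow, +1) and hare (fast, +2):
  init: slow=0, fast=0
  step 1: slow=1, fast=2
  step 2: slow=2, fast=4
  step 3: slow=3, fast=6
  step 4: fast 6->7->None, no cycle

Cycle: no


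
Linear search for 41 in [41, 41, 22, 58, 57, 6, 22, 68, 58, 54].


i=0: 41==41 found!

Found at 0, 1 comps


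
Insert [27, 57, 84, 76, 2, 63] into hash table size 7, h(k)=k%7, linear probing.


Insert 27: h=6 -> slot 6
Insert 57: h=1 -> slot 1
Insert 84: h=0 -> slot 0
Insert 76: h=6, 3 probes -> slot 2
Insert 2: h=2, 1 probes -> slot 3
Insert 63: h=0, 4 probes -> slot 4

Table: [84, 57, 76, 2, 63, None, 27]


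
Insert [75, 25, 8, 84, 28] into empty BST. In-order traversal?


Insert 75: root
Insert 25: L from 75
Insert 8: L from 75 -> L from 25
Insert 84: R from 75
Insert 28: L from 75 -> R from 25

In-order: [8, 25, 28, 75, 84]


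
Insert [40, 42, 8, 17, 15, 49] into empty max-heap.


Insert 40: [40]
Insert 42: [42, 40]
Insert 8: [42, 40, 8]
Insert 17: [42, 40, 8, 17]
Insert 15: [42, 40, 8, 17, 15]
Insert 49: [49, 40, 42, 17, 15, 8]

Final heap: [49, 40, 42, 17, 15, 8]


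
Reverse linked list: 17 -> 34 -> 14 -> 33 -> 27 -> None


Step 1: curr=17, set curr.next=prev(None) | reversed so far: 17
Step 2: curr=34, set curr.next=prev(17) | reversed so far: 34 -> 17
Step 3: curr=14, set curr.next=prev(34) | reversed so far: 14 -> 34 -> 17
Step 4: curr=33, set curr.next=prev(14) | reversed so far: 33 -> 14 -> 34 -> 17
Step 5: curr=27, set curr.next=prev(33) | reversed so far: 27 -> 33 -> 14 -> 34 -> 17

27 -> 33 -> 14 -> 34 -> 17 -> None


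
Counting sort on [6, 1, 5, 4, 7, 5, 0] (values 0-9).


Input: [6, 1, 5, 4, 7, 5, 0]
Counts: [1, 1, 0, 0, 1, 2, 1, 1, 0, 0]

Sorted: [0, 1, 4, 5, 5, 6, 7]


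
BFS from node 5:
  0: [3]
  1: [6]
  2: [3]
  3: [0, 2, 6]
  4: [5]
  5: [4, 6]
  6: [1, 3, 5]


Visit 5, enqueue [4, 6]
Visit 4, enqueue []
Visit 6, enqueue [1, 3]
Visit 1, enqueue []
Visit 3, enqueue [0, 2]
Visit 0, enqueue []
Visit 2, enqueue []

BFS order: [5, 4, 6, 1, 3, 0, 2]


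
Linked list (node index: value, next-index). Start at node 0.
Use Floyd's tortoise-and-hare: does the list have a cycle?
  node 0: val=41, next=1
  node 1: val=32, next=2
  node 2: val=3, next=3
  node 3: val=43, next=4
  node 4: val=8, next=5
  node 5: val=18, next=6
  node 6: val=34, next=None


Floyd's tortoise (slow, +1) and hare (fast, +2):
  init: slow=0, fast=0
  step 1: slow=1, fast=2
  step 2: slow=2, fast=4
  step 3: slow=3, fast=6
  step 4: fast -> None, no cycle

Cycle: no


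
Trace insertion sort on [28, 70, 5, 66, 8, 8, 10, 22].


Initial: [28, 70, 5, 66, 8, 8, 10, 22]
Insert 70: [28, 70, 5, 66, 8, 8, 10, 22]
Insert 5: [5, 28, 70, 66, 8, 8, 10, 22]
Insert 66: [5, 28, 66, 70, 8, 8, 10, 22]
Insert 8: [5, 8, 28, 66, 70, 8, 10, 22]
Insert 8: [5, 8, 8, 28, 66, 70, 10, 22]
Insert 10: [5, 8, 8, 10, 28, 66, 70, 22]
Insert 22: [5, 8, 8, 10, 22, 28, 66, 70]

Sorted: [5, 8, 8, 10, 22, 28, 66, 70]


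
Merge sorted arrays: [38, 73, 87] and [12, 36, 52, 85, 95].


Take 12 from B
Take 36 from B
Take 38 from A
Take 52 from B
Take 73 from A
Take 85 from B
Take 87 from A

Merged: [12, 36, 38, 52, 73, 85, 87, 95]


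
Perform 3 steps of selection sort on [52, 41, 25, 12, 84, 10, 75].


Initial: [52, 41, 25, 12, 84, 10, 75]
Step 1: min=10 at 5
  Swap: [10, 41, 25, 12, 84, 52, 75]
Step 2: min=12 at 3
  Swap: [10, 12, 25, 41, 84, 52, 75]
Step 3: min=25 at 2
  Swap: [10, 12, 25, 41, 84, 52, 75]

After 3 steps: [10, 12, 25, 41, 84, 52, 75]


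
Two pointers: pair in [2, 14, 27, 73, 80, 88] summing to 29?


lo=0(2)+hi=5(88)=90
lo=0(2)+hi=4(80)=82
lo=0(2)+hi=3(73)=75
lo=0(2)+hi=2(27)=29

Yes: 2+27=29


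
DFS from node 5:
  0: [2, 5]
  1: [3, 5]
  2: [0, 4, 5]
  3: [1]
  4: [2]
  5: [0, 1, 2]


Visit 5, push [2, 1, 0]
Visit 0, push [2]
Visit 2, push [4]
Visit 4, push []
Visit 1, push [3]
Visit 3, push []

DFS order: [5, 0, 2, 4, 1, 3]


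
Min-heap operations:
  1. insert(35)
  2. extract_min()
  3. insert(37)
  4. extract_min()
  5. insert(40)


insert(35) -> [35]
extract_min()->35, []
insert(37) -> [37]
extract_min()->37, []
insert(40) -> [40]

Final heap: [40]


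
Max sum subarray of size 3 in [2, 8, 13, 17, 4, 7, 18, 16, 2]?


[0:3]: 23
[1:4]: 38
[2:5]: 34
[3:6]: 28
[4:7]: 29
[5:8]: 41
[6:9]: 36

Max: 41 at [5:8]


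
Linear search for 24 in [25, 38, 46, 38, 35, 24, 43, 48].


i=0: 25!=24
i=1: 38!=24
i=2: 46!=24
i=3: 38!=24
i=4: 35!=24
i=5: 24==24 found!

Found at 5, 6 comps


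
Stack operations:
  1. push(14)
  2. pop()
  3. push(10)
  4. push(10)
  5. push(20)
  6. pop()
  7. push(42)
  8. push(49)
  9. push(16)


push(14) -> [14]
pop()->14, []
push(10) -> [10]
push(10) -> [10, 10]
push(20) -> [10, 10, 20]
pop()->20, [10, 10]
push(42) -> [10, 10, 42]
push(49) -> [10, 10, 42, 49]
push(16) -> [10, 10, 42, 49, 16]

Final stack: [10, 10, 42, 49, 16]


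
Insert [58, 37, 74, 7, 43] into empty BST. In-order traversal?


Insert 58: root
Insert 37: L from 58
Insert 74: R from 58
Insert 7: L from 58 -> L from 37
Insert 43: L from 58 -> R from 37

In-order: [7, 37, 43, 58, 74]


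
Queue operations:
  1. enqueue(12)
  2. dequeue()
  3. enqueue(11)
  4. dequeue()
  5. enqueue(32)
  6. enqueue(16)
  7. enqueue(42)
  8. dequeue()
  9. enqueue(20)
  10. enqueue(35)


enqueue(12) -> [12]
dequeue()->12, []
enqueue(11) -> [11]
dequeue()->11, []
enqueue(32) -> [32]
enqueue(16) -> [32, 16]
enqueue(42) -> [32, 16, 42]
dequeue()->32, [16, 42]
enqueue(20) -> [16, 42, 20]
enqueue(35) -> [16, 42, 20, 35]

Final queue: [16, 42, 20, 35]


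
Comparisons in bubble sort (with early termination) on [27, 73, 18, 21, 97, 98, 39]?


Algorithm: bubble sort (with early termination)
Input: [27, 73, 18, 21, 97, 98, 39]
Sorted: [18, 21, 27, 39, 73, 97, 98]

18


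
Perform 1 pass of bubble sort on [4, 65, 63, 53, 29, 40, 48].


Initial: [4, 65, 63, 53, 29, 40, 48]
Pass 1: [4, 63, 53, 29, 40, 48, 65] (5 swaps)

After 1 pass: [4, 63, 53, 29, 40, 48, 65]


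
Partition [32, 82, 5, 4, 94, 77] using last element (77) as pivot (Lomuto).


Pivot: 77
  32 <= 77: advance i (no swap)
  5 <= 77: swap -> [32, 5, 82, 4, 94, 77]
  4 <= 77: swap -> [32, 5, 4, 82, 94, 77]
Place pivot at 3: [32, 5, 4, 77, 94, 82]

Partitioned: [32, 5, 4, 77, 94, 82]


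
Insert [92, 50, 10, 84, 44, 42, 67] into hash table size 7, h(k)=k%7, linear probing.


Insert 92: h=1 -> slot 1
Insert 50: h=1, 1 probes -> slot 2
Insert 10: h=3 -> slot 3
Insert 84: h=0 -> slot 0
Insert 44: h=2, 2 probes -> slot 4
Insert 42: h=0, 5 probes -> slot 5
Insert 67: h=4, 2 probes -> slot 6

Table: [84, 92, 50, 10, 44, 42, 67]


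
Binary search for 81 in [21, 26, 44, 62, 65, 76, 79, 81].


Step 1: lo=0, hi=7, mid=3, val=62
Step 2: lo=4, hi=7, mid=5, val=76
Step 3: lo=6, hi=7, mid=6, val=79
Step 4: lo=7, hi=7, mid=7, val=81

Found at index 7


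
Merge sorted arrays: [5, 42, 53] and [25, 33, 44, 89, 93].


Take 5 from A
Take 25 from B
Take 33 from B
Take 42 from A
Take 44 from B
Take 53 from A

Merged: [5, 25, 33, 42, 44, 53, 89, 93]


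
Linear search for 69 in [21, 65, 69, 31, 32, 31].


i=0: 21!=69
i=1: 65!=69
i=2: 69==69 found!

Found at 2, 3 comps


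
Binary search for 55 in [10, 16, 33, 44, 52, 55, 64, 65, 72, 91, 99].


Step 1: lo=0, hi=10, mid=5, val=55

Found at index 5


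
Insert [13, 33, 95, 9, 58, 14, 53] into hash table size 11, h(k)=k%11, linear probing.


Insert 13: h=2 -> slot 2
Insert 33: h=0 -> slot 0
Insert 95: h=7 -> slot 7
Insert 9: h=9 -> slot 9
Insert 58: h=3 -> slot 3
Insert 14: h=3, 1 probes -> slot 4
Insert 53: h=9, 1 probes -> slot 10

Table: [33, None, 13, 58, 14, None, None, 95, None, 9, 53]


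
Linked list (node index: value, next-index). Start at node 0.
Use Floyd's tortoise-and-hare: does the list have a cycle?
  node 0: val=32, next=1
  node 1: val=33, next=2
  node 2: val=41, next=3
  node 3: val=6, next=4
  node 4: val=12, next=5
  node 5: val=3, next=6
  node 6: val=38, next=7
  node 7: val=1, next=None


Floyd's tortoise (slow, +1) and hare (fast, +2):
  init: slow=0, fast=0
  step 1: slow=1, fast=2
  step 2: slow=2, fast=4
  step 3: slow=3, fast=6
  step 4: fast 6->7->None, no cycle

Cycle: no


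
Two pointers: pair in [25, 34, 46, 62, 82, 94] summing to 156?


lo=0(25)+hi=5(94)=119
lo=1(34)+hi=5(94)=128
lo=2(46)+hi=5(94)=140
lo=3(62)+hi=5(94)=156

Yes: 62+94=156


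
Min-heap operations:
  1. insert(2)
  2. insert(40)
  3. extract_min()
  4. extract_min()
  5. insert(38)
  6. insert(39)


insert(2) -> [2]
insert(40) -> [2, 40]
extract_min()->2, [40]
extract_min()->40, []
insert(38) -> [38]
insert(39) -> [38, 39]

Final heap: [38, 39]


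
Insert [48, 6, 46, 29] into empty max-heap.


Insert 48: [48]
Insert 6: [48, 6]
Insert 46: [48, 6, 46]
Insert 29: [48, 29, 46, 6]

Final heap: [48, 29, 46, 6]


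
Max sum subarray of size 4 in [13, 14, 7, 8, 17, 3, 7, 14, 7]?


[0:4]: 42
[1:5]: 46
[2:6]: 35
[3:7]: 35
[4:8]: 41
[5:9]: 31

Max: 46 at [1:5]


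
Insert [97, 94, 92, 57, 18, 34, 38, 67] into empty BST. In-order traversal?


Insert 97: root
Insert 94: L from 97
Insert 92: L from 97 -> L from 94
Insert 57: L from 97 -> L from 94 -> L from 92
Insert 18: L from 97 -> L from 94 -> L from 92 -> L from 57
Insert 34: L from 97 -> L from 94 -> L from 92 -> L from 57 -> R from 18
Insert 38: L from 97 -> L from 94 -> L from 92 -> L from 57 -> R from 18 -> R from 34
Insert 67: L from 97 -> L from 94 -> L from 92 -> R from 57

In-order: [18, 34, 38, 57, 67, 92, 94, 97]


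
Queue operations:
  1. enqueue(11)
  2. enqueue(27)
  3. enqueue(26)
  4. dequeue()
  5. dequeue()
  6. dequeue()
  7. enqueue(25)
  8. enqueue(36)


enqueue(11) -> [11]
enqueue(27) -> [11, 27]
enqueue(26) -> [11, 27, 26]
dequeue()->11, [27, 26]
dequeue()->27, [26]
dequeue()->26, []
enqueue(25) -> [25]
enqueue(36) -> [25, 36]

Final queue: [25, 36]


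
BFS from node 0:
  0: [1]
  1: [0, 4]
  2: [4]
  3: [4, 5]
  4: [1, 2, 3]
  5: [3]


Visit 0, enqueue [1]
Visit 1, enqueue [4]
Visit 4, enqueue [2, 3]
Visit 2, enqueue []
Visit 3, enqueue [5]
Visit 5, enqueue []

BFS order: [0, 1, 4, 2, 3, 5]


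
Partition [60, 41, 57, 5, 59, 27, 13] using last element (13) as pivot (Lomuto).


Pivot: 13
  5 <= 13: swap -> [5, 41, 57, 60, 59, 27, 13]
Place pivot at 1: [5, 13, 57, 60, 59, 27, 41]

Partitioned: [5, 13, 57, 60, 59, 27, 41]


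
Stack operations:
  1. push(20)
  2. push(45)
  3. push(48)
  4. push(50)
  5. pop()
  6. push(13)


push(20) -> [20]
push(45) -> [20, 45]
push(48) -> [20, 45, 48]
push(50) -> [20, 45, 48, 50]
pop()->50, [20, 45, 48]
push(13) -> [20, 45, 48, 13]

Final stack: [20, 45, 48, 13]


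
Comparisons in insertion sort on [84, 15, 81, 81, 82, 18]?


Algorithm: insertion sort
Input: [84, 15, 81, 81, 82, 18]
Sorted: [15, 18, 81, 81, 82, 84]

12


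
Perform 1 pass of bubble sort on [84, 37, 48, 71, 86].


Initial: [84, 37, 48, 71, 86]
Pass 1: [37, 48, 71, 84, 86] (3 swaps)

After 1 pass: [37, 48, 71, 84, 86]


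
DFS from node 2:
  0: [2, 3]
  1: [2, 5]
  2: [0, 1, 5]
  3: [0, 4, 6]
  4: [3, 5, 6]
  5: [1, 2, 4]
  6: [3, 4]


Visit 2, push [5, 1, 0]
Visit 0, push [3]
Visit 3, push [6, 4]
Visit 4, push [6, 5]
Visit 5, push [1]
Visit 1, push []
Visit 6, push []

DFS order: [2, 0, 3, 4, 5, 1, 6]


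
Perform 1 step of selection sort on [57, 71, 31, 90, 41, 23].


Initial: [57, 71, 31, 90, 41, 23]
Step 1: min=23 at 5
  Swap: [23, 71, 31, 90, 41, 57]

After 1 step: [23, 71, 31, 90, 41, 57]


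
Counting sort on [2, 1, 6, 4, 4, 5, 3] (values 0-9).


Input: [2, 1, 6, 4, 4, 5, 3]
Counts: [0, 1, 1, 1, 2, 1, 1, 0, 0, 0]

Sorted: [1, 2, 3, 4, 4, 5, 6]


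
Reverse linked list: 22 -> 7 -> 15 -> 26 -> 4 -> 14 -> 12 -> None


Step 1: curr=22, set curr.next=prev(None) | reversed so far: 22
Step 2: curr=7, set curr.next=prev(22) | reversed so far: 7 -> 22
Step 3: curr=15, set curr.next=prev(7) | reversed so far: 15 -> 7 -> 22
Step 4: curr=26, set curr.next=prev(15) | reversed so far: 26 -> 15 -> 7 -> 22
Step 5: curr=4, set curr.next=prev(26) | reversed so far: 4 -> 26 -> 15 -> 7 -> 22
Step 6: curr=14, set curr.next=prev(4) | reversed so far: 14 -> 4 -> 26 -> 15 -> 7 -> 22
Step 7: curr=12, set curr.next=prev(14) | reversed so far: 12 -> 14 -> 4 -> 26 -> 15 -> 7 -> 22

12 -> 14 -> 4 -> 26 -> 15 -> 7 -> 22 -> None


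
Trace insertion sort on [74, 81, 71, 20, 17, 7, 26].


Initial: [74, 81, 71, 20, 17, 7, 26]
Insert 81: [74, 81, 71, 20, 17, 7, 26]
Insert 71: [71, 74, 81, 20, 17, 7, 26]
Insert 20: [20, 71, 74, 81, 17, 7, 26]
Insert 17: [17, 20, 71, 74, 81, 7, 26]
Insert 7: [7, 17, 20, 71, 74, 81, 26]
Insert 26: [7, 17, 20, 26, 71, 74, 81]

Sorted: [7, 17, 20, 26, 71, 74, 81]


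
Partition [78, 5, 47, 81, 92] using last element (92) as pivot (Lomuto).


Pivot: 92
  78 <= 92: advance i (no swap)
  5 <= 92: advance i (no swap)
  47 <= 92: advance i (no swap)
  81 <= 92: advance i (no swap)
Place pivot at 4: [78, 5, 47, 81, 92]

Partitioned: [78, 5, 47, 81, 92]
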